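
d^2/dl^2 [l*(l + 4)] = 2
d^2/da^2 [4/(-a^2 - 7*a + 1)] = 8*(a^2 + 7*a - (2*a + 7)^2 - 1)/(a^2 + 7*a - 1)^3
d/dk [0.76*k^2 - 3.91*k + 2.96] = 1.52*k - 3.91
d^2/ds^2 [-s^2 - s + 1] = -2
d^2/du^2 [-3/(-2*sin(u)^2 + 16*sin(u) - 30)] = 3*(-2*sin(u)^4 + 12*sin(u)^3 + sin(u)^2 - 84*sin(u) + 49)/(sin(u)^2 - 8*sin(u) + 15)^3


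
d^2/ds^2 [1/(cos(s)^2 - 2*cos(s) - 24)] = (8*sin(s)^4 - 204*sin(s)^2 - 81*cos(s) - 3*cos(3*s) + 84)/(2*(sin(s)^2 + 2*cos(s) + 23)^3)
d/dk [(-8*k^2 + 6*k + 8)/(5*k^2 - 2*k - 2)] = 2*(-7*k^2 - 24*k + 2)/(25*k^4 - 20*k^3 - 16*k^2 + 8*k + 4)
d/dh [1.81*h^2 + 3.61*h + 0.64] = 3.62*h + 3.61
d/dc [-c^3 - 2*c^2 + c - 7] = -3*c^2 - 4*c + 1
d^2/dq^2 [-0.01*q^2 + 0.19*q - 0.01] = -0.0200000000000000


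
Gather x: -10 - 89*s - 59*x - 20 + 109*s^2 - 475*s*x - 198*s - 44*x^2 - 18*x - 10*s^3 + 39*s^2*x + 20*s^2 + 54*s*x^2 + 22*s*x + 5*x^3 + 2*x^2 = -10*s^3 + 129*s^2 - 287*s + 5*x^3 + x^2*(54*s - 42) + x*(39*s^2 - 453*s - 77) - 30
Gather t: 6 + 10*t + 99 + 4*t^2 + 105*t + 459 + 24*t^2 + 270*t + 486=28*t^2 + 385*t + 1050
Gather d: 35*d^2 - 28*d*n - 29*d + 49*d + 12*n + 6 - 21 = 35*d^2 + d*(20 - 28*n) + 12*n - 15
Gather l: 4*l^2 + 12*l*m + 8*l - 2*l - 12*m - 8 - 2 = 4*l^2 + l*(12*m + 6) - 12*m - 10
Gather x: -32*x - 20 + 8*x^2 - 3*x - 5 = 8*x^2 - 35*x - 25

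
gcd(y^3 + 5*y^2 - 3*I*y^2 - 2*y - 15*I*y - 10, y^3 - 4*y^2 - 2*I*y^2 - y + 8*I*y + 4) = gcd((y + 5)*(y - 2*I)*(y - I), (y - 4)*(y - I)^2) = y - I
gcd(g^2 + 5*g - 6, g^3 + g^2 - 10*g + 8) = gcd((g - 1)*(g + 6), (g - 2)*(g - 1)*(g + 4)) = g - 1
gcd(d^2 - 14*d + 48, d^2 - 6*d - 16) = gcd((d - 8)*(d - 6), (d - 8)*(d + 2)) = d - 8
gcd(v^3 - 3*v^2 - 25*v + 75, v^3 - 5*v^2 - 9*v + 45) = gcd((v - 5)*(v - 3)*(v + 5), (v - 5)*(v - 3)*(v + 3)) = v^2 - 8*v + 15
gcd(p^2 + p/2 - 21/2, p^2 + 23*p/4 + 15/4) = 1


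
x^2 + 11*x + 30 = (x + 5)*(x + 6)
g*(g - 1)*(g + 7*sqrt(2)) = g^3 - g^2 + 7*sqrt(2)*g^2 - 7*sqrt(2)*g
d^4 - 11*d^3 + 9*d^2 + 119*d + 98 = (d - 7)^2*(d + 1)*(d + 2)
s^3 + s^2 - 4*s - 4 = (s - 2)*(s + 1)*(s + 2)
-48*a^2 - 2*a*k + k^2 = (-8*a + k)*(6*a + k)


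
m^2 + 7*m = m*(m + 7)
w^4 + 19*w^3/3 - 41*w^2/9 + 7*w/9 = w*(w - 1/3)^2*(w + 7)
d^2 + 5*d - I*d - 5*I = (d + 5)*(d - I)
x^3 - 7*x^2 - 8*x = x*(x - 8)*(x + 1)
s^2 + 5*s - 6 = (s - 1)*(s + 6)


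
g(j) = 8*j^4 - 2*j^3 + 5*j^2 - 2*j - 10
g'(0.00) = -2.00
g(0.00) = -10.00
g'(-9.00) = -23906.00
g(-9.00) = 54359.00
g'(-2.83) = -803.64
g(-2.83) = 594.17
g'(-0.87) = -36.31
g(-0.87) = 1.42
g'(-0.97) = -46.55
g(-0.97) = 5.55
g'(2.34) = 398.56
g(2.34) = 226.93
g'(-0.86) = -35.39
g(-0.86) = 1.07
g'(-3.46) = -1433.93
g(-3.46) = 1286.18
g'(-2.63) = -651.93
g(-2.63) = 448.98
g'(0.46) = 4.45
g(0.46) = -9.70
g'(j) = 32*j^3 - 6*j^2 + 10*j - 2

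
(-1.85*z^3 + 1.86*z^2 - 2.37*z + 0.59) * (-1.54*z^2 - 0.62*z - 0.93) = 2.849*z^5 - 1.7174*z^4 + 4.2171*z^3 - 1.169*z^2 + 1.8383*z - 0.5487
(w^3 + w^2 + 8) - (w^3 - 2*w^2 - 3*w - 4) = 3*w^2 + 3*w + 12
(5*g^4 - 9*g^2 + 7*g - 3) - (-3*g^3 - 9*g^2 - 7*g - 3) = 5*g^4 + 3*g^3 + 14*g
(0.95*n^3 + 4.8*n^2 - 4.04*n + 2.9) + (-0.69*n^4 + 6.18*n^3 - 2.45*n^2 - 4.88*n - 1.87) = -0.69*n^4 + 7.13*n^3 + 2.35*n^2 - 8.92*n + 1.03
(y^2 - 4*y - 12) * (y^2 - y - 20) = y^4 - 5*y^3 - 28*y^2 + 92*y + 240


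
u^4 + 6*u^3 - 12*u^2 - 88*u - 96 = (u - 4)*(u + 2)^2*(u + 6)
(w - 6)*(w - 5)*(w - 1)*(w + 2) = w^4 - 10*w^3 + 17*w^2 + 52*w - 60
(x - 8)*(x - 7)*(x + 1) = x^3 - 14*x^2 + 41*x + 56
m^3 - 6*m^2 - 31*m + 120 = (m - 8)*(m - 3)*(m + 5)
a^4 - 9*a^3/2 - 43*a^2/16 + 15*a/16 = a*(a - 5)*(a - 1/4)*(a + 3/4)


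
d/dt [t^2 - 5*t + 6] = 2*t - 5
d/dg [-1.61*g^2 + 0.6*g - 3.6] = 0.6 - 3.22*g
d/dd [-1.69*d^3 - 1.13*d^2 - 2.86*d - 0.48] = -5.07*d^2 - 2.26*d - 2.86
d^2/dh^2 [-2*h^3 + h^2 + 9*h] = 2 - 12*h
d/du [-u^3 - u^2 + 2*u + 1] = -3*u^2 - 2*u + 2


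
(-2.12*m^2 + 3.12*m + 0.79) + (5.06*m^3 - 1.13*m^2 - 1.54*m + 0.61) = 5.06*m^3 - 3.25*m^2 + 1.58*m + 1.4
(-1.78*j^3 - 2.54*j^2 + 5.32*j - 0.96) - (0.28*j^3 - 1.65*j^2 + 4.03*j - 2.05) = -2.06*j^3 - 0.89*j^2 + 1.29*j + 1.09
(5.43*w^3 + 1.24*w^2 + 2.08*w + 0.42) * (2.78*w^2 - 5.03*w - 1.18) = 15.0954*w^5 - 23.8657*w^4 - 6.8622*w^3 - 10.758*w^2 - 4.567*w - 0.4956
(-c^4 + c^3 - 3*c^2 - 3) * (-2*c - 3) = 2*c^5 + c^4 + 3*c^3 + 9*c^2 + 6*c + 9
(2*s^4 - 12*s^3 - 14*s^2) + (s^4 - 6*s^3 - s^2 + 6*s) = 3*s^4 - 18*s^3 - 15*s^2 + 6*s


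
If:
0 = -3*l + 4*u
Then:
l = 4*u/3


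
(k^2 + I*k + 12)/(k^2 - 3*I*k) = (k + 4*I)/k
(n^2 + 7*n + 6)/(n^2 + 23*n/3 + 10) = 3*(n + 1)/(3*n + 5)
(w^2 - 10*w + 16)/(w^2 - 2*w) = (w - 8)/w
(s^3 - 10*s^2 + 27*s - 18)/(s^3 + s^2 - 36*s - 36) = (s^2 - 4*s + 3)/(s^2 + 7*s + 6)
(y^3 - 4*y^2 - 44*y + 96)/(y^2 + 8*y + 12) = (y^2 - 10*y + 16)/(y + 2)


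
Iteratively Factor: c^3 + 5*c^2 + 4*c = (c)*(c^2 + 5*c + 4) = c*(c + 4)*(c + 1)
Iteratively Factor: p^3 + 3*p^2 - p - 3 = (p + 1)*(p^2 + 2*p - 3) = (p + 1)*(p + 3)*(p - 1)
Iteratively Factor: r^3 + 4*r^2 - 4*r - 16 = (r + 2)*(r^2 + 2*r - 8) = (r + 2)*(r + 4)*(r - 2)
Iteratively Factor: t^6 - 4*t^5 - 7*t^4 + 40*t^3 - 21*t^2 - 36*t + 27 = (t + 3)*(t^5 - 7*t^4 + 14*t^3 - 2*t^2 - 15*t + 9) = (t - 1)*(t + 3)*(t^4 - 6*t^3 + 8*t^2 + 6*t - 9) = (t - 3)*(t - 1)*(t + 3)*(t^3 - 3*t^2 - t + 3) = (t - 3)^2*(t - 1)*(t + 3)*(t^2 - 1) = (t - 3)^2*(t - 1)*(t + 1)*(t + 3)*(t - 1)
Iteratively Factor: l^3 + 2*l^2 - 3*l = (l)*(l^2 + 2*l - 3) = l*(l + 3)*(l - 1)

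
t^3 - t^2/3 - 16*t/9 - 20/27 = (t - 5/3)*(t + 2/3)^2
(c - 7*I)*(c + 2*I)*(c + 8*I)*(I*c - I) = I*c^4 - 3*c^3 - I*c^3 + 3*c^2 + 54*I*c^2 - 112*c - 54*I*c + 112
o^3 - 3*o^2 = o^2*(o - 3)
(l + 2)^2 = l^2 + 4*l + 4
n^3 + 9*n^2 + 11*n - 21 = (n - 1)*(n + 3)*(n + 7)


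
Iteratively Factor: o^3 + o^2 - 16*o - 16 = (o + 4)*(o^2 - 3*o - 4) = (o - 4)*(o + 4)*(o + 1)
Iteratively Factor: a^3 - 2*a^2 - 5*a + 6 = (a - 3)*(a^2 + a - 2) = (a - 3)*(a + 2)*(a - 1)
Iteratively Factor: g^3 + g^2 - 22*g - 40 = (g + 4)*(g^2 - 3*g - 10) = (g - 5)*(g + 4)*(g + 2)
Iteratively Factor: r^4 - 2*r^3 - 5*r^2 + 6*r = (r + 2)*(r^3 - 4*r^2 + 3*r) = (r - 3)*(r + 2)*(r^2 - r) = (r - 3)*(r - 1)*(r + 2)*(r)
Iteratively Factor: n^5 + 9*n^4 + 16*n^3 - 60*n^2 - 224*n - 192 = (n + 2)*(n^4 + 7*n^3 + 2*n^2 - 64*n - 96) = (n + 2)*(n + 4)*(n^3 + 3*n^2 - 10*n - 24) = (n + 2)^2*(n + 4)*(n^2 + n - 12) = (n - 3)*(n + 2)^2*(n + 4)*(n + 4)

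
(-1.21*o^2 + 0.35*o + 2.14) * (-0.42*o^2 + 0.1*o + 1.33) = 0.5082*o^4 - 0.268*o^3 - 2.4731*o^2 + 0.6795*o + 2.8462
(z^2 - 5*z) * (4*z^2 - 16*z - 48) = 4*z^4 - 36*z^3 + 32*z^2 + 240*z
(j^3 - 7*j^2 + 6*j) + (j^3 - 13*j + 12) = 2*j^3 - 7*j^2 - 7*j + 12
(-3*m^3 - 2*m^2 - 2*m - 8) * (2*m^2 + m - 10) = -6*m^5 - 7*m^4 + 24*m^3 + 2*m^2 + 12*m + 80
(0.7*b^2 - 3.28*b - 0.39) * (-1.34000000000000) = -0.938*b^2 + 4.3952*b + 0.5226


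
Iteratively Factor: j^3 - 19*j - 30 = (j - 5)*(j^2 + 5*j + 6) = (j - 5)*(j + 3)*(j + 2)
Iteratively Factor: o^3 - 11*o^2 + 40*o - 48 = (o - 3)*(o^2 - 8*o + 16) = (o - 4)*(o - 3)*(o - 4)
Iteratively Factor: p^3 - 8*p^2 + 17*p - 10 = (p - 5)*(p^2 - 3*p + 2) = (p - 5)*(p - 1)*(p - 2)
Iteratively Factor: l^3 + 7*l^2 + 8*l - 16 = (l + 4)*(l^2 + 3*l - 4) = (l - 1)*(l + 4)*(l + 4)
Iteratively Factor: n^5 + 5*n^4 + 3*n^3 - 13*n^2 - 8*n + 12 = (n + 2)*(n^4 + 3*n^3 - 3*n^2 - 7*n + 6) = (n - 1)*(n + 2)*(n^3 + 4*n^2 + n - 6) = (n - 1)*(n + 2)^2*(n^2 + 2*n - 3) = (n - 1)*(n + 2)^2*(n + 3)*(n - 1)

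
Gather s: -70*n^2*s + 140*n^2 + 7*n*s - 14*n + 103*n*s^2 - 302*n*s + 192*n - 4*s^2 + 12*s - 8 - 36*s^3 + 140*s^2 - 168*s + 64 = 140*n^2 + 178*n - 36*s^3 + s^2*(103*n + 136) + s*(-70*n^2 - 295*n - 156) + 56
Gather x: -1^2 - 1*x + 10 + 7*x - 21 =6*x - 12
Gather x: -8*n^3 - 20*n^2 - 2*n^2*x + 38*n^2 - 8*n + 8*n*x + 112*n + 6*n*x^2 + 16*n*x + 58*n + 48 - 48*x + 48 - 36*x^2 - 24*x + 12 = -8*n^3 + 18*n^2 + 162*n + x^2*(6*n - 36) + x*(-2*n^2 + 24*n - 72) + 108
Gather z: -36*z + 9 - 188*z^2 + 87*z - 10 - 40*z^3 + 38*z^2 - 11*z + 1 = -40*z^3 - 150*z^2 + 40*z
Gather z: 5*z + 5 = 5*z + 5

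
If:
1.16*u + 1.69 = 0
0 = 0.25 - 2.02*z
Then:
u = -1.46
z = 0.12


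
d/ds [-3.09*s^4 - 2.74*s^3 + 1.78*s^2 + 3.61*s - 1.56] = -12.36*s^3 - 8.22*s^2 + 3.56*s + 3.61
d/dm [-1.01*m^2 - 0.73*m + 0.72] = -2.02*m - 0.73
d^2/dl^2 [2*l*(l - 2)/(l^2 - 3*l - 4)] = 4*(l^3 + 12*l^2 - 24*l + 40)/(l^6 - 9*l^5 + 15*l^4 + 45*l^3 - 60*l^2 - 144*l - 64)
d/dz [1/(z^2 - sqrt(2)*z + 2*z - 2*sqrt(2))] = (-2*z - 2 + sqrt(2))/(z^2 - sqrt(2)*z + 2*z - 2*sqrt(2))^2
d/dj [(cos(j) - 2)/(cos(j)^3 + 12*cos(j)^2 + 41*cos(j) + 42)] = (-93*cos(j)/2 + 3*cos(2*j) + cos(3*j)/2 - 121)*sin(j)/(cos(j)^3 + 12*cos(j)^2 + 41*cos(j) + 42)^2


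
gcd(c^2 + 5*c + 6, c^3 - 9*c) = c + 3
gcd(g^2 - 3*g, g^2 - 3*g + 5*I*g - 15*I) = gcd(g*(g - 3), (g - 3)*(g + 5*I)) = g - 3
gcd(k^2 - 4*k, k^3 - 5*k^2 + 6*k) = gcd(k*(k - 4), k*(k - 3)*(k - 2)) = k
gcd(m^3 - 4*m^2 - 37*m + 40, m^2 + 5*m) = m + 5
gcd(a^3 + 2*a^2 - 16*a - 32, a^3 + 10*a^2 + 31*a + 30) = a + 2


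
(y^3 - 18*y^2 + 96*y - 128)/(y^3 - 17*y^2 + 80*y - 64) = (y - 2)/(y - 1)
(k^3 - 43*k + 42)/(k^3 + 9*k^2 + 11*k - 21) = (k - 6)/(k + 3)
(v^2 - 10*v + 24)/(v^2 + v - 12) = (v^2 - 10*v + 24)/(v^2 + v - 12)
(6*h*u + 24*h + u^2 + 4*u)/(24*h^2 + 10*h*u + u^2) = (u + 4)/(4*h + u)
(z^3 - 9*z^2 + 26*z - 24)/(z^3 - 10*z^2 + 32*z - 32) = (z - 3)/(z - 4)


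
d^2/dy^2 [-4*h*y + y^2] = 2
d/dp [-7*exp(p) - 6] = -7*exp(p)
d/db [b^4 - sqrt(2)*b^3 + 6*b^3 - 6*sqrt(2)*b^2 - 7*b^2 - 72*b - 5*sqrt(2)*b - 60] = 4*b^3 - 3*sqrt(2)*b^2 + 18*b^2 - 12*sqrt(2)*b - 14*b - 72 - 5*sqrt(2)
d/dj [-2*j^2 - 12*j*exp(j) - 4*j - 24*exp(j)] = -12*j*exp(j) - 4*j - 36*exp(j) - 4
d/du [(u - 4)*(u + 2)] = 2*u - 2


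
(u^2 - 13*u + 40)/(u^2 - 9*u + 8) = (u - 5)/(u - 1)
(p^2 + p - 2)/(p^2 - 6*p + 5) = (p + 2)/(p - 5)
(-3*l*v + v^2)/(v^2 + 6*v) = (-3*l + v)/(v + 6)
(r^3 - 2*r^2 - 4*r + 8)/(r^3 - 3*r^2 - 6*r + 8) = (r^2 - 4*r + 4)/(r^2 - 5*r + 4)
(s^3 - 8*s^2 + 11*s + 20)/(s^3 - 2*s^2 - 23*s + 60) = (s^2 - 4*s - 5)/(s^2 + 2*s - 15)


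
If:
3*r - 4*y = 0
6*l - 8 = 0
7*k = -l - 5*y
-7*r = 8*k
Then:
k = -28/57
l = 4/3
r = 32/57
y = 8/19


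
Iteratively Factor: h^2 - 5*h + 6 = (h - 2)*(h - 3)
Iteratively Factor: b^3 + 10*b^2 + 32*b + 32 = (b + 4)*(b^2 + 6*b + 8) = (b + 4)^2*(b + 2)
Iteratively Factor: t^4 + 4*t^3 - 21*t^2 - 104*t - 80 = (t + 4)*(t^3 - 21*t - 20) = (t - 5)*(t + 4)*(t^2 + 5*t + 4) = (t - 5)*(t + 1)*(t + 4)*(t + 4)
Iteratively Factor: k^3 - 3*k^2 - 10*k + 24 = (k - 4)*(k^2 + k - 6) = (k - 4)*(k + 3)*(k - 2)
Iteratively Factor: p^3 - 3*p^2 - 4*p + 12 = (p - 2)*(p^2 - p - 6) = (p - 2)*(p + 2)*(p - 3)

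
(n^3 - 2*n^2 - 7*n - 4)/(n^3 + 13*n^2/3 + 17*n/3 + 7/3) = 3*(n - 4)/(3*n + 7)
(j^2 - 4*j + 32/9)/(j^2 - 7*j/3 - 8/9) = (3*j - 4)/(3*j + 1)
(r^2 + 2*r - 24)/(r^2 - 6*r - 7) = (-r^2 - 2*r + 24)/(-r^2 + 6*r + 7)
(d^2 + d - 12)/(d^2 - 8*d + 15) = (d + 4)/(d - 5)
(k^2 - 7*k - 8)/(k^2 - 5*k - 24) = (k + 1)/(k + 3)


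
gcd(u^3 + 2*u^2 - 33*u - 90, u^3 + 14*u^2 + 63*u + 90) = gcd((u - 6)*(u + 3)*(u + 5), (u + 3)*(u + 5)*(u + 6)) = u^2 + 8*u + 15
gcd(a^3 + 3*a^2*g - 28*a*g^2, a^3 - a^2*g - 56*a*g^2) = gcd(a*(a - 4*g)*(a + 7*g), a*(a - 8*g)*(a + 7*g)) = a^2 + 7*a*g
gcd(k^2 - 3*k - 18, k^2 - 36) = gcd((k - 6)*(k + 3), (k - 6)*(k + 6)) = k - 6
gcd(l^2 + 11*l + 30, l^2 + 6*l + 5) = l + 5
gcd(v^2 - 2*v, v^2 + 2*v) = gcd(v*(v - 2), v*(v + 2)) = v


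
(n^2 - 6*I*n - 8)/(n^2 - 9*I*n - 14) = (n - 4*I)/(n - 7*I)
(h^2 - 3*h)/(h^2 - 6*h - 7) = h*(3 - h)/(-h^2 + 6*h + 7)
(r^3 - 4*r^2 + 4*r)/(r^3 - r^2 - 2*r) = (r - 2)/(r + 1)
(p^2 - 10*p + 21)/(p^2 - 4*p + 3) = (p - 7)/(p - 1)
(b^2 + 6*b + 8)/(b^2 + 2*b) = (b + 4)/b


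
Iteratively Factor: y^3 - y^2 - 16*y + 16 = (y - 4)*(y^2 + 3*y - 4) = (y - 4)*(y - 1)*(y + 4)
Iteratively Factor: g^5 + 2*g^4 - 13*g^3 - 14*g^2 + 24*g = (g - 3)*(g^4 + 5*g^3 + 2*g^2 - 8*g) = (g - 3)*(g + 2)*(g^3 + 3*g^2 - 4*g) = g*(g - 3)*(g + 2)*(g^2 + 3*g - 4) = g*(g - 3)*(g + 2)*(g + 4)*(g - 1)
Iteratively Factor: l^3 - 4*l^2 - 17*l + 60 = (l - 5)*(l^2 + l - 12) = (l - 5)*(l + 4)*(l - 3)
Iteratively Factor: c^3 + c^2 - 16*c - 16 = (c - 4)*(c^2 + 5*c + 4) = (c - 4)*(c + 4)*(c + 1)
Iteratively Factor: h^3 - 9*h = (h)*(h^2 - 9) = h*(h - 3)*(h + 3)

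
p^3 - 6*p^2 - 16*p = p*(p - 8)*(p + 2)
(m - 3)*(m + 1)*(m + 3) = m^3 + m^2 - 9*m - 9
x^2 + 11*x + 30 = (x + 5)*(x + 6)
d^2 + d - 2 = (d - 1)*(d + 2)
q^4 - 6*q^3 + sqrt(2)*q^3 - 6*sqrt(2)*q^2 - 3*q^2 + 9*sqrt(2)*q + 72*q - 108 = (q - 3)^2*(q - 2*sqrt(2))*(q + 3*sqrt(2))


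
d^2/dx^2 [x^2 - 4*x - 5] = 2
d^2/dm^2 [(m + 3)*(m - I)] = 2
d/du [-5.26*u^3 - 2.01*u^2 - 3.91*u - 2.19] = -15.78*u^2 - 4.02*u - 3.91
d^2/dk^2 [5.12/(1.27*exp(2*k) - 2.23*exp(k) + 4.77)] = ((11.4176 - 26.0096*exp(k))*(1.27*exp(2*k) - 2.23*exp(k) + 4.77) + 5.12*(2.54*exp(k) - 2.23)*(5.08*exp(k) - 4.46)*exp(k))*exp(k)/(1.27*exp(2*k) - 2.23*exp(k) + 4.77)^3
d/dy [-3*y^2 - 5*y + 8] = -6*y - 5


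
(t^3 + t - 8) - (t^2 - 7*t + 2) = t^3 - t^2 + 8*t - 10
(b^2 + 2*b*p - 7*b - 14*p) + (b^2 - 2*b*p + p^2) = 2*b^2 - 7*b + p^2 - 14*p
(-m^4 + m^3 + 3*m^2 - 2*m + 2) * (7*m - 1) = -7*m^5 + 8*m^4 + 20*m^3 - 17*m^2 + 16*m - 2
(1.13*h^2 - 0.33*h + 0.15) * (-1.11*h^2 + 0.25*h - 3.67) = -1.2543*h^4 + 0.6488*h^3 - 4.3961*h^2 + 1.2486*h - 0.5505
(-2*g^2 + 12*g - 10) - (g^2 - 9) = -3*g^2 + 12*g - 1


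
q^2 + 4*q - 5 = (q - 1)*(q + 5)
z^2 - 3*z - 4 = (z - 4)*(z + 1)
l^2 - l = l*(l - 1)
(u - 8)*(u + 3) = u^2 - 5*u - 24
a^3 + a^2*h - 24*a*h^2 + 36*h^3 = (a - 3*h)*(a - 2*h)*(a + 6*h)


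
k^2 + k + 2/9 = (k + 1/3)*(k + 2/3)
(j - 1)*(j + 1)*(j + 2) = j^3 + 2*j^2 - j - 2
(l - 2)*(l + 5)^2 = l^3 + 8*l^2 + 5*l - 50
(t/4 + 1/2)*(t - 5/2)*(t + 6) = t^3/4 + 11*t^2/8 - 2*t - 15/2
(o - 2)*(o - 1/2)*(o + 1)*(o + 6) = o^4 + 9*o^3/2 - 21*o^2/2 - 8*o + 6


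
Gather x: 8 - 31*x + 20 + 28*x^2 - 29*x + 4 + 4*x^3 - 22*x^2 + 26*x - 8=4*x^3 + 6*x^2 - 34*x + 24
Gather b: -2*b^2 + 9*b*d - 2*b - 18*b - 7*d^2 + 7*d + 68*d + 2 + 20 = -2*b^2 + b*(9*d - 20) - 7*d^2 + 75*d + 22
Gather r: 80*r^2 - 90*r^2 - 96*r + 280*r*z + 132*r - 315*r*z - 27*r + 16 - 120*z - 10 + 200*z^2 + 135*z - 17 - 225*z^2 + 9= -10*r^2 + r*(9 - 35*z) - 25*z^2 + 15*z - 2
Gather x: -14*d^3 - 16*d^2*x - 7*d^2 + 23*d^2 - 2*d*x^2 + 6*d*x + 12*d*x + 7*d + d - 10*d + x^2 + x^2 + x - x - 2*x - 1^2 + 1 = -14*d^3 + 16*d^2 - 2*d + x^2*(2 - 2*d) + x*(-16*d^2 + 18*d - 2)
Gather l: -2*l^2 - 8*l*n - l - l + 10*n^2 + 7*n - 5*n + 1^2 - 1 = -2*l^2 + l*(-8*n - 2) + 10*n^2 + 2*n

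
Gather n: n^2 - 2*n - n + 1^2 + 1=n^2 - 3*n + 2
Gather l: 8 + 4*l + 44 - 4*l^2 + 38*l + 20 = -4*l^2 + 42*l + 72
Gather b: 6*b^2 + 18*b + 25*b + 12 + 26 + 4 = 6*b^2 + 43*b + 42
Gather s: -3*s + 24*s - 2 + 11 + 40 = 21*s + 49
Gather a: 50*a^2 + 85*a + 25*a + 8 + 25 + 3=50*a^2 + 110*a + 36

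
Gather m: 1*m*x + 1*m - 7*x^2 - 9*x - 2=m*(x + 1) - 7*x^2 - 9*x - 2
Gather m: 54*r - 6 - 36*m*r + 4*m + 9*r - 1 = m*(4 - 36*r) + 63*r - 7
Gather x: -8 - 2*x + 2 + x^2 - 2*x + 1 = x^2 - 4*x - 5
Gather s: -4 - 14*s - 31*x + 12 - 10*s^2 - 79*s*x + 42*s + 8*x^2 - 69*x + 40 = -10*s^2 + s*(28 - 79*x) + 8*x^2 - 100*x + 48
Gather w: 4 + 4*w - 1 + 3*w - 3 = 7*w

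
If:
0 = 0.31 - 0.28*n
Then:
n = 1.11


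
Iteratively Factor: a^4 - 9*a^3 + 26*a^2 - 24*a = (a)*(a^3 - 9*a^2 + 26*a - 24) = a*(a - 3)*(a^2 - 6*a + 8) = a*(a - 3)*(a - 2)*(a - 4)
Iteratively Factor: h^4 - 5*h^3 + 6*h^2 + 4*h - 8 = (h - 2)*(h^3 - 3*h^2 + 4) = (h - 2)^2*(h^2 - h - 2) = (h - 2)^2*(h + 1)*(h - 2)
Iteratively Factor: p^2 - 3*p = (p)*(p - 3)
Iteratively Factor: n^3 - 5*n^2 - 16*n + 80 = (n - 5)*(n^2 - 16) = (n - 5)*(n - 4)*(n + 4)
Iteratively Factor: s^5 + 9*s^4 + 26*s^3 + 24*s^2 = (s + 3)*(s^4 + 6*s^3 + 8*s^2) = s*(s + 3)*(s^3 + 6*s^2 + 8*s) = s^2*(s + 3)*(s^2 + 6*s + 8) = s^2*(s + 3)*(s + 4)*(s + 2)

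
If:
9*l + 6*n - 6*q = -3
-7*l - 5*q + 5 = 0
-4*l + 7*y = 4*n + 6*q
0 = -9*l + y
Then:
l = 8/79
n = 163/790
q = 339/395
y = 72/79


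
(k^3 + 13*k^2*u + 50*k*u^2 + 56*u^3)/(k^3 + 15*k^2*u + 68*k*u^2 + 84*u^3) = (k + 4*u)/(k + 6*u)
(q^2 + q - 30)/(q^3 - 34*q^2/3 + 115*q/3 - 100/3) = 3*(q + 6)/(3*q^2 - 19*q + 20)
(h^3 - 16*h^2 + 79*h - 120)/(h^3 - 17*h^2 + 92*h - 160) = (h - 3)/(h - 4)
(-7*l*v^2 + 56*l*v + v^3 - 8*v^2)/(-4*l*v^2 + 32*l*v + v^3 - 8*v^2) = (-7*l + v)/(-4*l + v)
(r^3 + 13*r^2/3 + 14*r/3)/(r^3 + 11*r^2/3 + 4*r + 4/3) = r*(3*r + 7)/(3*r^2 + 5*r + 2)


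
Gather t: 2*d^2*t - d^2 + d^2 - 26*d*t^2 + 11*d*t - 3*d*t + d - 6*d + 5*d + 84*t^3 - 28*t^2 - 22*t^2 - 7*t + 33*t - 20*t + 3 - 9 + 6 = 84*t^3 + t^2*(-26*d - 50) + t*(2*d^2 + 8*d + 6)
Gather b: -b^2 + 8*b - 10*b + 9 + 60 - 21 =-b^2 - 2*b + 48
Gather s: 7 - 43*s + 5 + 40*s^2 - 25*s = 40*s^2 - 68*s + 12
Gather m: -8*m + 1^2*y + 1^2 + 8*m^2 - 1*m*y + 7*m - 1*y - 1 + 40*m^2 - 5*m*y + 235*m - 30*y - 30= 48*m^2 + m*(234 - 6*y) - 30*y - 30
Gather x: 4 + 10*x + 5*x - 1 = 15*x + 3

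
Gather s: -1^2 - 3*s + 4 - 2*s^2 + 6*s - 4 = -2*s^2 + 3*s - 1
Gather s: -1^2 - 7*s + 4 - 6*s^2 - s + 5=-6*s^2 - 8*s + 8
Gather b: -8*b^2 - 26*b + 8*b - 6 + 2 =-8*b^2 - 18*b - 4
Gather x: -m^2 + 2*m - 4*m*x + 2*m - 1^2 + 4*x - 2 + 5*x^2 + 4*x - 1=-m^2 + 4*m + 5*x^2 + x*(8 - 4*m) - 4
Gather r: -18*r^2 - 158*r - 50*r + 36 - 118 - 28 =-18*r^2 - 208*r - 110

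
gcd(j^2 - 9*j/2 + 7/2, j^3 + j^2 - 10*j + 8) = j - 1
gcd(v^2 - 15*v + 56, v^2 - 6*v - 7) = v - 7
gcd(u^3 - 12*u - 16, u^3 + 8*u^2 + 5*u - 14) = u + 2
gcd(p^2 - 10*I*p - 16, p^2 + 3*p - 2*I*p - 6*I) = p - 2*I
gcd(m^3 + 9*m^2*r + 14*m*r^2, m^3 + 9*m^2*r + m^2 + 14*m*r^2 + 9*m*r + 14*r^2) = m^2 + 9*m*r + 14*r^2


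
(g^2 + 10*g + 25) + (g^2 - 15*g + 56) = 2*g^2 - 5*g + 81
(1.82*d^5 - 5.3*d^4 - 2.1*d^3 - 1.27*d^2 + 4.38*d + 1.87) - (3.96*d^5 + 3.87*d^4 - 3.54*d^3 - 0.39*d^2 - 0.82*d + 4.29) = -2.14*d^5 - 9.17*d^4 + 1.44*d^3 - 0.88*d^2 + 5.2*d - 2.42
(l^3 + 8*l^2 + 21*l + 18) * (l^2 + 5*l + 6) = l^5 + 13*l^4 + 67*l^3 + 171*l^2 + 216*l + 108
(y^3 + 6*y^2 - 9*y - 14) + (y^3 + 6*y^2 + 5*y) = 2*y^3 + 12*y^2 - 4*y - 14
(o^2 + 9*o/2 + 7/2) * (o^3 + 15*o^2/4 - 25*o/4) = o^5 + 33*o^4/4 + 113*o^3/8 - 15*o^2 - 175*o/8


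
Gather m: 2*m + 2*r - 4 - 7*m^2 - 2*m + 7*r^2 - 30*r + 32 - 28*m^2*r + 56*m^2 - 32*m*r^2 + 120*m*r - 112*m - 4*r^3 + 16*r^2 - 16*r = m^2*(49 - 28*r) + m*(-32*r^2 + 120*r - 112) - 4*r^3 + 23*r^2 - 44*r + 28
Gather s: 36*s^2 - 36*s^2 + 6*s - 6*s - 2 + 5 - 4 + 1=0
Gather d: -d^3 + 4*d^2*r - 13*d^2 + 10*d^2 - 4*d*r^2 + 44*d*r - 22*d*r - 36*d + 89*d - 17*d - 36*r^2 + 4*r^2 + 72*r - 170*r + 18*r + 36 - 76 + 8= -d^3 + d^2*(4*r - 3) + d*(-4*r^2 + 22*r + 36) - 32*r^2 - 80*r - 32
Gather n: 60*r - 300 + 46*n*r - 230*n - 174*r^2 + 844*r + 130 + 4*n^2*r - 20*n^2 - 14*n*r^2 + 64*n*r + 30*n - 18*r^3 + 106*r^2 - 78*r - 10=n^2*(4*r - 20) + n*(-14*r^2 + 110*r - 200) - 18*r^3 - 68*r^2 + 826*r - 180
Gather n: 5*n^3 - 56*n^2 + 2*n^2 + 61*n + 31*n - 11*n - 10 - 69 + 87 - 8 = 5*n^3 - 54*n^2 + 81*n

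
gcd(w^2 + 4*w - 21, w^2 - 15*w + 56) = 1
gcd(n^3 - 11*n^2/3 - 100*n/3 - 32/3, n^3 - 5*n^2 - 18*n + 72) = n + 4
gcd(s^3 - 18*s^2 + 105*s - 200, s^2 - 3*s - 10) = s - 5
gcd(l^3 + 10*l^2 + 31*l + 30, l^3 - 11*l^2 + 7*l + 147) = l + 3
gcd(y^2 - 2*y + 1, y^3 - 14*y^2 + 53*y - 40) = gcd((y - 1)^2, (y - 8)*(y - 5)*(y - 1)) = y - 1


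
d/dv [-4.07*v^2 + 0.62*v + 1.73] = 0.62 - 8.14*v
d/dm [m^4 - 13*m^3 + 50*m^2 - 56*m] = 4*m^3 - 39*m^2 + 100*m - 56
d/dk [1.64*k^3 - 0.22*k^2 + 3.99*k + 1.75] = 4.92*k^2 - 0.44*k + 3.99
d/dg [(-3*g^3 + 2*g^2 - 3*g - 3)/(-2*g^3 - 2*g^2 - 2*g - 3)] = (10*g^4 - g^2 - 24*g + 3)/(4*g^6 + 8*g^5 + 12*g^4 + 20*g^3 + 16*g^2 + 12*g + 9)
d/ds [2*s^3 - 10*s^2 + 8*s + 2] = 6*s^2 - 20*s + 8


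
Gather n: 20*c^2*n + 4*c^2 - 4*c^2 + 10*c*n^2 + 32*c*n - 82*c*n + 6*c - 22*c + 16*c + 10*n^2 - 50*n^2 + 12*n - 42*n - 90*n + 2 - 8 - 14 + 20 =n^2*(10*c - 40) + n*(20*c^2 - 50*c - 120)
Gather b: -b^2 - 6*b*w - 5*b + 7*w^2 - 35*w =-b^2 + b*(-6*w - 5) + 7*w^2 - 35*w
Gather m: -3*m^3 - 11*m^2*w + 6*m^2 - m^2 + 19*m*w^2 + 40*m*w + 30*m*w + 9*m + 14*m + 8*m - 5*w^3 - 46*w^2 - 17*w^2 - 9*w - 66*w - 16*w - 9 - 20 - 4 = -3*m^3 + m^2*(5 - 11*w) + m*(19*w^2 + 70*w + 31) - 5*w^3 - 63*w^2 - 91*w - 33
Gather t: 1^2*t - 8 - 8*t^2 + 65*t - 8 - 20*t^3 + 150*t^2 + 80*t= -20*t^3 + 142*t^2 + 146*t - 16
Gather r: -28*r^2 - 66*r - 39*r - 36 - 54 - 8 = -28*r^2 - 105*r - 98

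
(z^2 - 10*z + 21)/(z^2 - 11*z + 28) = (z - 3)/(z - 4)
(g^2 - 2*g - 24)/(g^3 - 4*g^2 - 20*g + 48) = 1/(g - 2)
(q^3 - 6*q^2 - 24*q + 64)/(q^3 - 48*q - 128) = (q - 2)/(q + 4)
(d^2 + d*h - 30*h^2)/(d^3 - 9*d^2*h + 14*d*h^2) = (d^2 + d*h - 30*h^2)/(d*(d^2 - 9*d*h + 14*h^2))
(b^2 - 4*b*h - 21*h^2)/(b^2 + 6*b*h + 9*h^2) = (b - 7*h)/(b + 3*h)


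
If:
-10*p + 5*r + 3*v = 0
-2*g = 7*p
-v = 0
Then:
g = -7*r/4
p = r/2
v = 0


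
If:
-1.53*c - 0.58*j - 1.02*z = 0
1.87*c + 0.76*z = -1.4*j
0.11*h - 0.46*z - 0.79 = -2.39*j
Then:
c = -0.933610743332703*z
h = 7.18181818181818 - 11.118094124525*z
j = 0.704180064308682*z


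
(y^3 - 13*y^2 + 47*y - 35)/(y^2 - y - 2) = (-y^3 + 13*y^2 - 47*y + 35)/(-y^2 + y + 2)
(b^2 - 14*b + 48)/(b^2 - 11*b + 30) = (b - 8)/(b - 5)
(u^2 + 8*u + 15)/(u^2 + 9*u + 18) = (u + 5)/(u + 6)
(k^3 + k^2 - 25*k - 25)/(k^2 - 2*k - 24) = (-k^3 - k^2 + 25*k + 25)/(-k^2 + 2*k + 24)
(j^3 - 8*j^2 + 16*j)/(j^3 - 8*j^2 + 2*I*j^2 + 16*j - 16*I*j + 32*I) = j/(j + 2*I)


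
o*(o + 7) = o^2 + 7*o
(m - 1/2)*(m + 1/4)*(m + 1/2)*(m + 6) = m^4 + 25*m^3/4 + 5*m^2/4 - 25*m/16 - 3/8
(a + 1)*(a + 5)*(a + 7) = a^3 + 13*a^2 + 47*a + 35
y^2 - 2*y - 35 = (y - 7)*(y + 5)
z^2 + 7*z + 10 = (z + 2)*(z + 5)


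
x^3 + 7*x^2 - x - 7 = (x - 1)*(x + 1)*(x + 7)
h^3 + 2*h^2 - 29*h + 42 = (h - 3)*(h - 2)*(h + 7)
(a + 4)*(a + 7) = a^2 + 11*a + 28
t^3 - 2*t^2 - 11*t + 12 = (t - 4)*(t - 1)*(t + 3)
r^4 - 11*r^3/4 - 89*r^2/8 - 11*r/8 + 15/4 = (r - 5)*(r - 1/2)*(r + 3/4)*(r + 2)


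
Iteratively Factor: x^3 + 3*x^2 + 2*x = (x + 1)*(x^2 + 2*x) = (x + 1)*(x + 2)*(x)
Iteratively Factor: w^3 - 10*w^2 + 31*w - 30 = (w - 5)*(w^2 - 5*w + 6) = (w - 5)*(w - 2)*(w - 3)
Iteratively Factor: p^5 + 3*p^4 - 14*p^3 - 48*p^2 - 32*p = (p + 4)*(p^4 - p^3 - 10*p^2 - 8*p) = p*(p + 4)*(p^3 - p^2 - 10*p - 8) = p*(p + 2)*(p + 4)*(p^2 - 3*p - 4) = p*(p - 4)*(p + 2)*(p + 4)*(p + 1)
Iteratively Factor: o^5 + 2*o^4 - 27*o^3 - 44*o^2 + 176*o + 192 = (o + 4)*(o^4 - 2*o^3 - 19*o^2 + 32*o + 48) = (o + 1)*(o + 4)*(o^3 - 3*o^2 - 16*o + 48) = (o - 4)*(o + 1)*(o + 4)*(o^2 + o - 12) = (o - 4)*(o - 3)*(o + 1)*(o + 4)*(o + 4)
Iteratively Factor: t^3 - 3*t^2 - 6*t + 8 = (t - 4)*(t^2 + t - 2) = (t - 4)*(t + 2)*(t - 1)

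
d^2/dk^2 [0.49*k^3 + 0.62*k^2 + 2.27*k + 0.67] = 2.94*k + 1.24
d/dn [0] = 0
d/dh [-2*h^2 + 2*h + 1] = 2 - 4*h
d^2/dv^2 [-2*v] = 0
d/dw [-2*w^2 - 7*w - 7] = -4*w - 7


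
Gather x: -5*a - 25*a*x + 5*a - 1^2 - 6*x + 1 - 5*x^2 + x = -5*x^2 + x*(-25*a - 5)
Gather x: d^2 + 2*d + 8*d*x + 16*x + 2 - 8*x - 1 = d^2 + 2*d + x*(8*d + 8) + 1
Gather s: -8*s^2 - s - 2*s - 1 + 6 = -8*s^2 - 3*s + 5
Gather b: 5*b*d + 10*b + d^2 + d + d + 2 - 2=b*(5*d + 10) + d^2 + 2*d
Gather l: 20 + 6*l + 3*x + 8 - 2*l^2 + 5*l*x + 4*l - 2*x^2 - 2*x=-2*l^2 + l*(5*x + 10) - 2*x^2 + x + 28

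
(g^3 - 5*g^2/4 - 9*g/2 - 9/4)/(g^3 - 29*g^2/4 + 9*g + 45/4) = (g + 1)/(g - 5)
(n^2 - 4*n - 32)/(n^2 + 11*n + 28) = (n - 8)/(n + 7)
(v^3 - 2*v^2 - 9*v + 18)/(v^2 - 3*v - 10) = (-v^3 + 2*v^2 + 9*v - 18)/(-v^2 + 3*v + 10)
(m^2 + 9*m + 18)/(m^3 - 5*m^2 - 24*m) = (m + 6)/(m*(m - 8))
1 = 1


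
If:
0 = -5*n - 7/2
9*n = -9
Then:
No Solution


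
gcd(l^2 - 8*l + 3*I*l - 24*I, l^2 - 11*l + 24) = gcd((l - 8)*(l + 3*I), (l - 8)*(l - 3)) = l - 8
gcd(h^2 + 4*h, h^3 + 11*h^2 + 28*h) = h^2 + 4*h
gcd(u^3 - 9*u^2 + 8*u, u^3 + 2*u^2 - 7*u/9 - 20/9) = u - 1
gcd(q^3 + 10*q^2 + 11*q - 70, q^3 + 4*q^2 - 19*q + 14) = q^2 + 5*q - 14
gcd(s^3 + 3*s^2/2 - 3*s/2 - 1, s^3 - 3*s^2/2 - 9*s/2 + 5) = s^2 + s - 2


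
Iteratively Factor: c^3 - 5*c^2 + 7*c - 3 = (c - 1)*(c^2 - 4*c + 3) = (c - 3)*(c - 1)*(c - 1)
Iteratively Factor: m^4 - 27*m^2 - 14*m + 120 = (m + 3)*(m^3 - 3*m^2 - 18*m + 40) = (m - 2)*(m + 3)*(m^2 - m - 20) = (m - 5)*(m - 2)*(m + 3)*(m + 4)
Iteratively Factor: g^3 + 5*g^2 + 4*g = (g + 4)*(g^2 + g) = g*(g + 4)*(g + 1)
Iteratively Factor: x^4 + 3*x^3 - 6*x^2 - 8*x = (x - 2)*(x^3 + 5*x^2 + 4*x) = (x - 2)*(x + 4)*(x^2 + x) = (x - 2)*(x + 1)*(x + 4)*(x)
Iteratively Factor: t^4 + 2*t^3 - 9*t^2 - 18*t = (t - 3)*(t^3 + 5*t^2 + 6*t) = (t - 3)*(t + 2)*(t^2 + 3*t) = (t - 3)*(t + 2)*(t + 3)*(t)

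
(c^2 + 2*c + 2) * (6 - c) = -c^3 + 4*c^2 + 10*c + 12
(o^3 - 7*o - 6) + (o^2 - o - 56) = o^3 + o^2 - 8*o - 62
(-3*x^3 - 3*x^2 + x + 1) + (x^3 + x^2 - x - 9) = -2*x^3 - 2*x^2 - 8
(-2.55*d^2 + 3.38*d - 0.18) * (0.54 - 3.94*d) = 10.047*d^3 - 14.6942*d^2 + 2.5344*d - 0.0972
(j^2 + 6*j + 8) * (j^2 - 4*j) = j^4 + 2*j^3 - 16*j^2 - 32*j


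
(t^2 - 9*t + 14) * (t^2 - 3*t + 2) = t^4 - 12*t^3 + 43*t^2 - 60*t + 28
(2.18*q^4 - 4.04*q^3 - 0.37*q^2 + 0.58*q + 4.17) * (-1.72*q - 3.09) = -3.7496*q^5 + 0.2126*q^4 + 13.12*q^3 + 0.1457*q^2 - 8.9646*q - 12.8853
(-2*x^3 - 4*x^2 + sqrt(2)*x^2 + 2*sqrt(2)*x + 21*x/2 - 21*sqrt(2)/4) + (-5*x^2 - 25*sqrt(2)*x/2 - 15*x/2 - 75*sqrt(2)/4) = -2*x^3 - 9*x^2 + sqrt(2)*x^2 - 21*sqrt(2)*x/2 + 3*x - 24*sqrt(2)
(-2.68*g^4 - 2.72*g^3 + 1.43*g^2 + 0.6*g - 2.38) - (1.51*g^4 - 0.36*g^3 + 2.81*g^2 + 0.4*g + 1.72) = -4.19*g^4 - 2.36*g^3 - 1.38*g^2 + 0.2*g - 4.1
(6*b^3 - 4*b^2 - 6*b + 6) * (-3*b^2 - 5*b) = -18*b^5 - 18*b^4 + 38*b^3 + 12*b^2 - 30*b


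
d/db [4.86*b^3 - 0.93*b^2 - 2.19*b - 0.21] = 14.58*b^2 - 1.86*b - 2.19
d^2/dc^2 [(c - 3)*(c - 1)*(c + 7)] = 6*c + 6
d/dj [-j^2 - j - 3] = -2*j - 1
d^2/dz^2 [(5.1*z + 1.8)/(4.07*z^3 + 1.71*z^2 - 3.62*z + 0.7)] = (506.88594*z^5 + 570.76866*z^4 + 380.54586*z^3 - 301.89924*z^2 - 134.25156*z + 68.71344)/(67.419143*z^9 + 84.977937*z^8 - 144.191553*z^7 - 111.378183*z^6 + 157.479738*z^5 + 11.485902*z^4 - 67.453868*z^3 + 30.03294*z^2 - 5.3214*z + 0.343)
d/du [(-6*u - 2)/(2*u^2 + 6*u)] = (3*u^2 + 2*u + 3)/(u^2*(u^2 + 6*u + 9))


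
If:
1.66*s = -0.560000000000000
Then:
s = -0.34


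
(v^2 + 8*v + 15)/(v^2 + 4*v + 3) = (v + 5)/(v + 1)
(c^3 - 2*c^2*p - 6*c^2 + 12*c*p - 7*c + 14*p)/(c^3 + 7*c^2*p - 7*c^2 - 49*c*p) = (c^2 - 2*c*p + c - 2*p)/(c*(c + 7*p))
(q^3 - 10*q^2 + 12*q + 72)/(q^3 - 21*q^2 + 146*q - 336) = (q^2 - 4*q - 12)/(q^2 - 15*q + 56)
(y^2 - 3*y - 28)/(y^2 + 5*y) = (y^2 - 3*y - 28)/(y*(y + 5))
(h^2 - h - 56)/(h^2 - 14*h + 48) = (h + 7)/(h - 6)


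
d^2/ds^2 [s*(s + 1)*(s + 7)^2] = 12*s^2 + 90*s + 126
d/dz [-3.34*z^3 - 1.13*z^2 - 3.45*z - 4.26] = -10.02*z^2 - 2.26*z - 3.45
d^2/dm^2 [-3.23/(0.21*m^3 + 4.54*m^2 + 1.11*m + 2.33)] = ((4.0698*m + 29.3284)*(0.21*m^3 + 4.54*m^2 + 1.11*m + 2.33) - 3.23*(0.63*m^2 + 9.08*m + 1.11)*(1.26*m^2 + 18.16*m + 2.22))/(0.21*m^3 + 4.54*m^2 + 1.11*m + 2.33)^3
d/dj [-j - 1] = -1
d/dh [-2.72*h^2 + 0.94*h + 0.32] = 0.94 - 5.44*h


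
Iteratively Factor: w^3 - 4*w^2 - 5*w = (w + 1)*(w^2 - 5*w) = (w - 5)*(w + 1)*(w)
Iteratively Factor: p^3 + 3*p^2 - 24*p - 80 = (p - 5)*(p^2 + 8*p + 16) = (p - 5)*(p + 4)*(p + 4)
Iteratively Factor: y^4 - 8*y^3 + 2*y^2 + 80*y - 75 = (y - 1)*(y^3 - 7*y^2 - 5*y + 75) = (y - 5)*(y - 1)*(y^2 - 2*y - 15) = (y - 5)*(y - 1)*(y + 3)*(y - 5)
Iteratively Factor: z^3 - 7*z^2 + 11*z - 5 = (z - 1)*(z^2 - 6*z + 5) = (z - 1)^2*(z - 5)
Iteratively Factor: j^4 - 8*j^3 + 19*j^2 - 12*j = (j)*(j^3 - 8*j^2 + 19*j - 12) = j*(j - 1)*(j^2 - 7*j + 12) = j*(j - 3)*(j - 1)*(j - 4)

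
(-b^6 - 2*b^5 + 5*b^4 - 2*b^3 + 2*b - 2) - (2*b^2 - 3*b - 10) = -b^6 - 2*b^5 + 5*b^4 - 2*b^3 - 2*b^2 + 5*b + 8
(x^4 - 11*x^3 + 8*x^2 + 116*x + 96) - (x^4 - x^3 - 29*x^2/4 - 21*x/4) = -10*x^3 + 61*x^2/4 + 485*x/4 + 96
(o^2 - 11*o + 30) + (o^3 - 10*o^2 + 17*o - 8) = o^3 - 9*o^2 + 6*o + 22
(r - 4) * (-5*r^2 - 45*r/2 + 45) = -5*r^3 - 5*r^2/2 + 135*r - 180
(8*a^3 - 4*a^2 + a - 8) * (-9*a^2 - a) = -72*a^5 + 28*a^4 - 5*a^3 + 71*a^2 + 8*a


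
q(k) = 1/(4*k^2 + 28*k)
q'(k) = (-8*k - 28)/(4*k^2 + 28*k)^2 = (-2*k - 7)/(4*k^2*(k + 7)^2)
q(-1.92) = -0.03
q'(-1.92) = -0.01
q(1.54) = 0.02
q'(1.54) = -0.01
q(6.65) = 0.00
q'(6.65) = -0.00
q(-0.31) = -0.12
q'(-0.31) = -0.37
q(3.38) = 0.01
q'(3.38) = -0.00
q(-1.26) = -0.03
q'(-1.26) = -0.02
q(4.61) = 0.00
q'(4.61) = -0.00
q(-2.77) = -0.02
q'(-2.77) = -0.00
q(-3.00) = -0.02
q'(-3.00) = 0.00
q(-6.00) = -0.04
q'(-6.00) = 0.03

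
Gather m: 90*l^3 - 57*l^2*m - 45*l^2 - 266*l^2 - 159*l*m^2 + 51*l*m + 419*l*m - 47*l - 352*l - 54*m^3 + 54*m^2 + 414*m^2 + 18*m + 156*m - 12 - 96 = 90*l^3 - 311*l^2 - 399*l - 54*m^3 + m^2*(468 - 159*l) + m*(-57*l^2 + 470*l + 174) - 108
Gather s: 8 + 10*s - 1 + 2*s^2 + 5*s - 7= 2*s^2 + 15*s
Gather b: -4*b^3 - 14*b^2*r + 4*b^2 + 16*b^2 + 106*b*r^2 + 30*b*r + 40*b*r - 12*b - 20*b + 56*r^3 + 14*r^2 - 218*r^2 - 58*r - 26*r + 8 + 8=-4*b^3 + b^2*(20 - 14*r) + b*(106*r^2 + 70*r - 32) + 56*r^3 - 204*r^2 - 84*r + 16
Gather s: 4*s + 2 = 4*s + 2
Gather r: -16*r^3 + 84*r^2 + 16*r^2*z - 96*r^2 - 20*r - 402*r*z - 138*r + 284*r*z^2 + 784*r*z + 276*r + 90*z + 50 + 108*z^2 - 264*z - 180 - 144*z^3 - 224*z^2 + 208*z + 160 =-16*r^3 + r^2*(16*z - 12) + r*(284*z^2 + 382*z + 118) - 144*z^3 - 116*z^2 + 34*z + 30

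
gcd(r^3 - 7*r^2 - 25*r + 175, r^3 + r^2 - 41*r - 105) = r^2 - 2*r - 35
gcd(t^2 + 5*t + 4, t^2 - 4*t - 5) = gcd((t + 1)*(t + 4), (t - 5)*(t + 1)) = t + 1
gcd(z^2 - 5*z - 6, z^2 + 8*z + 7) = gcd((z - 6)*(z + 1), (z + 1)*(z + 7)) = z + 1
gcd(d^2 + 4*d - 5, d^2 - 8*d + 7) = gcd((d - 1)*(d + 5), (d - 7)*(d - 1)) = d - 1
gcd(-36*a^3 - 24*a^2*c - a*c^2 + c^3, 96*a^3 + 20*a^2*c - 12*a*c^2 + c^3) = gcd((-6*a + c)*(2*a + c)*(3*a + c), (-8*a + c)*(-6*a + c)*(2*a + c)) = 12*a^2 + 4*a*c - c^2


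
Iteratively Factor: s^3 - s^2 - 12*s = (s + 3)*(s^2 - 4*s) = s*(s + 3)*(s - 4)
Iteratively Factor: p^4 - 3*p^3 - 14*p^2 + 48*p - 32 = (p - 4)*(p^3 + p^2 - 10*p + 8) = (p - 4)*(p + 4)*(p^2 - 3*p + 2) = (p - 4)*(p - 1)*(p + 4)*(p - 2)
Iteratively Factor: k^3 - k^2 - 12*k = (k + 3)*(k^2 - 4*k) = k*(k + 3)*(k - 4)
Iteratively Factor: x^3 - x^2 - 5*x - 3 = (x + 1)*(x^2 - 2*x - 3) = (x - 3)*(x + 1)*(x + 1)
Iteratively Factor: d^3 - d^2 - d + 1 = (d + 1)*(d^2 - 2*d + 1) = (d - 1)*(d + 1)*(d - 1)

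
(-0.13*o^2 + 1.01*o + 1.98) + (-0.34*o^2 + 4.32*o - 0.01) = -0.47*o^2 + 5.33*o + 1.97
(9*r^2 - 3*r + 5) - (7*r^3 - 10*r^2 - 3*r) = -7*r^3 + 19*r^2 + 5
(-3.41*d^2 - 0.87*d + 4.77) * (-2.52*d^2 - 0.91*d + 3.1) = 8.5932*d^4 + 5.2955*d^3 - 21.7997*d^2 - 7.0377*d + 14.787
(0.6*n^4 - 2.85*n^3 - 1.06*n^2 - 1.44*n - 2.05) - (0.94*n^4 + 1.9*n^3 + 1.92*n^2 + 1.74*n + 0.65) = -0.34*n^4 - 4.75*n^3 - 2.98*n^2 - 3.18*n - 2.7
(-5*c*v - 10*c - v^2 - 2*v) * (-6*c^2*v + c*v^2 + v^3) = 30*c^3*v^2 + 60*c^3*v + c^2*v^3 + 2*c^2*v^2 - 6*c*v^4 - 12*c*v^3 - v^5 - 2*v^4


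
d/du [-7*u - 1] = -7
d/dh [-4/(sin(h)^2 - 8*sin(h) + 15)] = 8*(sin(h) - 4)*cos(h)/(sin(h)^2 - 8*sin(h) + 15)^2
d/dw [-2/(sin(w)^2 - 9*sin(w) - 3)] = 2*(2*sin(w) - 9)*cos(w)/(9*sin(w) + cos(w)^2 + 2)^2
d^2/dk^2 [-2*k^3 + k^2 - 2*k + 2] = 2 - 12*k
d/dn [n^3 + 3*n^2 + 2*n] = 3*n^2 + 6*n + 2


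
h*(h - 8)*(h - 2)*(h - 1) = h^4 - 11*h^3 + 26*h^2 - 16*h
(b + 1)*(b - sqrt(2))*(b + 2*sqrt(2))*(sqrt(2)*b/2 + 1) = sqrt(2)*b^4/2 + sqrt(2)*b^3/2 + 2*b^3 - sqrt(2)*b^2 + 2*b^2 - 4*b - sqrt(2)*b - 4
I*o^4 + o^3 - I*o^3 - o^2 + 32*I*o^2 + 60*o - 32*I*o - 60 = (o - 5*I)*(o - 2*I)*(o + 6*I)*(I*o - I)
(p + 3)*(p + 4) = p^2 + 7*p + 12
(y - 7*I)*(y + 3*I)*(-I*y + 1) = -I*y^3 - 3*y^2 - 25*I*y + 21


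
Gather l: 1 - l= 1 - l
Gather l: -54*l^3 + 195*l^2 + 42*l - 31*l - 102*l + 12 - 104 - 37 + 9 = -54*l^3 + 195*l^2 - 91*l - 120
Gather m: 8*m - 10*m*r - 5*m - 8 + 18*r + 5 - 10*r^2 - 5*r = m*(3 - 10*r) - 10*r^2 + 13*r - 3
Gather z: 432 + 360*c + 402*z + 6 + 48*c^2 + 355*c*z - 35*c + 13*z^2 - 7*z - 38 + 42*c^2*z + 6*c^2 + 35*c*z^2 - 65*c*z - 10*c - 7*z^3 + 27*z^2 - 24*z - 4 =54*c^2 + 315*c - 7*z^3 + z^2*(35*c + 40) + z*(42*c^2 + 290*c + 371) + 396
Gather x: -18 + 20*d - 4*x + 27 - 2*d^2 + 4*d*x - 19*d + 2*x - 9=-2*d^2 + d + x*(4*d - 2)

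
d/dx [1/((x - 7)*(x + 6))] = (1 - 2*x)/(x^4 - 2*x^3 - 83*x^2 + 84*x + 1764)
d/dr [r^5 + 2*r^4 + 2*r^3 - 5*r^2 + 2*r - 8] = 5*r^4 + 8*r^3 + 6*r^2 - 10*r + 2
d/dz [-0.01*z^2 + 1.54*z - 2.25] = 1.54 - 0.02*z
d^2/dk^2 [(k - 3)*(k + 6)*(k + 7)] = 6*k + 20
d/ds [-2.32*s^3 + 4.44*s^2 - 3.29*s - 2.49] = -6.96*s^2 + 8.88*s - 3.29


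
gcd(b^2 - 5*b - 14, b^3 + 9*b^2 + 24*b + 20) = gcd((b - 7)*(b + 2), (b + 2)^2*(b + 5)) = b + 2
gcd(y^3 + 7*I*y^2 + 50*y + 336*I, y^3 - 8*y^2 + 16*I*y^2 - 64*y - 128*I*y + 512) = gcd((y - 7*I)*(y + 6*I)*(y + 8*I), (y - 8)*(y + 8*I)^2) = y + 8*I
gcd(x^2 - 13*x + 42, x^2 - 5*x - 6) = x - 6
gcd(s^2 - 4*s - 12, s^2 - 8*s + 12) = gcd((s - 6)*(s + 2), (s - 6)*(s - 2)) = s - 6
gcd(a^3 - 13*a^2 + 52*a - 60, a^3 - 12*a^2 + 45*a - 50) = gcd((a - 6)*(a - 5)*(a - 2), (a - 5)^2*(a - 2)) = a^2 - 7*a + 10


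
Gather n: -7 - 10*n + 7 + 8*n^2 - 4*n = 8*n^2 - 14*n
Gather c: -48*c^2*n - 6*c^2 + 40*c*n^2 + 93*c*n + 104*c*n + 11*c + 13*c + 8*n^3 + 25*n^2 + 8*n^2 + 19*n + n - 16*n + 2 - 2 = c^2*(-48*n - 6) + c*(40*n^2 + 197*n + 24) + 8*n^3 + 33*n^2 + 4*n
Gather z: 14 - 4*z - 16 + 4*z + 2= 0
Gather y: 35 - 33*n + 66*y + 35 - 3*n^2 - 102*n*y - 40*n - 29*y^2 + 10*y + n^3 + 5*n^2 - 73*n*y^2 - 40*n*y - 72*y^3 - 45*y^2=n^3 + 2*n^2 - 73*n - 72*y^3 + y^2*(-73*n - 74) + y*(76 - 142*n) + 70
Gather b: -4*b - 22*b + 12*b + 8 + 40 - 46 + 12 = 14 - 14*b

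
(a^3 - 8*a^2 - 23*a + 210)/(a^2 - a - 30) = a - 7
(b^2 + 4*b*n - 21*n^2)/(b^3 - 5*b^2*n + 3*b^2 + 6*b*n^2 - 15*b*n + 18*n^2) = (b + 7*n)/(b^2 - 2*b*n + 3*b - 6*n)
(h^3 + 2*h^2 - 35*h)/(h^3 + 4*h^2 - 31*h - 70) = h/(h + 2)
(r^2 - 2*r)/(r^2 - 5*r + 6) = r/(r - 3)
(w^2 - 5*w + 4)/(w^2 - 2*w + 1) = (w - 4)/(w - 1)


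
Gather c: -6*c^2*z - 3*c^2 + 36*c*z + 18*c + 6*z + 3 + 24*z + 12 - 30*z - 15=c^2*(-6*z - 3) + c*(36*z + 18)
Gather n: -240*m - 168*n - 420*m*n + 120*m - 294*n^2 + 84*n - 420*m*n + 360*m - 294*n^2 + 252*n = 240*m - 588*n^2 + n*(168 - 840*m)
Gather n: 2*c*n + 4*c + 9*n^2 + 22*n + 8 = 4*c + 9*n^2 + n*(2*c + 22) + 8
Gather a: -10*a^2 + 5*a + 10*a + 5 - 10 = -10*a^2 + 15*a - 5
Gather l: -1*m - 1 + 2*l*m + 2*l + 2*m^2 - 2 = l*(2*m + 2) + 2*m^2 - m - 3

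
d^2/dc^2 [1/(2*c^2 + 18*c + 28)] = (-c^2 - 9*c + (2*c + 9)^2 - 14)/(c^2 + 9*c + 14)^3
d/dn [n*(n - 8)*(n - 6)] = 3*n^2 - 28*n + 48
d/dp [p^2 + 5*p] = 2*p + 5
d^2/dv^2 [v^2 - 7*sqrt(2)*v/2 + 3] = 2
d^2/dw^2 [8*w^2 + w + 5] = 16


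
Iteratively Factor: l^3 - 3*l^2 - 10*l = (l - 5)*(l^2 + 2*l) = l*(l - 5)*(l + 2)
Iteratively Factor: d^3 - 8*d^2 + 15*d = (d - 5)*(d^2 - 3*d) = d*(d - 5)*(d - 3)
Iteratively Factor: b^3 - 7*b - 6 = (b + 1)*(b^2 - b - 6) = (b - 3)*(b + 1)*(b + 2)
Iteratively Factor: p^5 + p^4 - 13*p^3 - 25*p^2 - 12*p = (p + 3)*(p^4 - 2*p^3 - 7*p^2 - 4*p) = (p + 1)*(p + 3)*(p^3 - 3*p^2 - 4*p) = (p - 4)*(p + 1)*(p + 3)*(p^2 + p) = p*(p - 4)*(p + 1)*(p + 3)*(p + 1)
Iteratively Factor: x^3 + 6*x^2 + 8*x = (x)*(x^2 + 6*x + 8) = x*(x + 4)*(x + 2)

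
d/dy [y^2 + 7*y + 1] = 2*y + 7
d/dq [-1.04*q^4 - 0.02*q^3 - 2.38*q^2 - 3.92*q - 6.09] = -4.16*q^3 - 0.06*q^2 - 4.76*q - 3.92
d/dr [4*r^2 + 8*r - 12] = 8*r + 8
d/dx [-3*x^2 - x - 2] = -6*x - 1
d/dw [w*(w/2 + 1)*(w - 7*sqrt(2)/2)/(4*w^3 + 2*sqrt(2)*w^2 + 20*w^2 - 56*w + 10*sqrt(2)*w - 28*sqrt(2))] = (6*w^4 + 8*sqrt(2)*w^4 - 56*w^3 + 38*sqrt(2)*w^3 - 77*w^2 + 136*sqrt(2)*w^2 - 56*sqrt(2)*w + 196*w + 196)/(8*(2*w^6 + 2*sqrt(2)*w^5 + 20*w^5 - 5*w^4 + 20*sqrt(2)*w^4 - 270*w^3 - 6*sqrt(2)*w^3 - 280*sqrt(2)*w^2 + 389*w^2 - 140*w + 392*sqrt(2)*w + 196))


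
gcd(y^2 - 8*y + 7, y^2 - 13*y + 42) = y - 7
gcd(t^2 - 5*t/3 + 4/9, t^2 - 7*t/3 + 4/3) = t - 4/3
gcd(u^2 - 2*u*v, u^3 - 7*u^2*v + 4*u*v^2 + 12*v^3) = u - 2*v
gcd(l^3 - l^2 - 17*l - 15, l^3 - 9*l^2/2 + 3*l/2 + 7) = l + 1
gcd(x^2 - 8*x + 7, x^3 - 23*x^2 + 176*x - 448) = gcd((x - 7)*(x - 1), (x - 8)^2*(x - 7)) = x - 7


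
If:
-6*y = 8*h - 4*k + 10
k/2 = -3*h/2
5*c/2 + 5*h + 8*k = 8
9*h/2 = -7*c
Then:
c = 144/577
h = -224/577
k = 672/577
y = -215/577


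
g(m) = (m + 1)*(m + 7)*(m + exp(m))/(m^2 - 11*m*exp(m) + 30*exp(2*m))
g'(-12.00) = 0.95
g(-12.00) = -4.58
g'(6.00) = -0.00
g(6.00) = 0.01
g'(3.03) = -0.06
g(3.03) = 0.08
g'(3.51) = -0.04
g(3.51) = 0.05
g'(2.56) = -0.09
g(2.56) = 0.11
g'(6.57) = -0.00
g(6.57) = 0.00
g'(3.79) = -0.03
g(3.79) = 0.04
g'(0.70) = -0.04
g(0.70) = 0.33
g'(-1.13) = -0.71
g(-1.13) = 0.07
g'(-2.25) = -1.28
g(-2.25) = 1.59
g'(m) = (m + 1)*(m + 7)*(m + exp(m))*(11*m*exp(m) - 2*m - 60*exp(2*m) + 11*exp(m))/(m^2 - 11*m*exp(m) + 30*exp(2*m))^2 + (m + 1)*(m + 7)*(exp(m) + 1)/(m^2 - 11*m*exp(m) + 30*exp(2*m)) + (m + 1)*(m + exp(m))/(m^2 - 11*m*exp(m) + 30*exp(2*m)) + (m + 7)*(m + exp(m))/(m^2 - 11*m*exp(m) + 30*exp(2*m)) = ((m + 1)*(m + 7)*(m + exp(m))*(11*m*exp(m) - 2*m - 60*exp(2*m) + 11*exp(m)) + (m^2 - 11*m*exp(m) + 30*exp(2*m))*((m + 1)*(m + 7)*(exp(m) + 1) + (m + 1)*(m + exp(m)) + (m + 7)*(m + exp(m))))/(m^2 - 11*m*exp(m) + 30*exp(2*m))^2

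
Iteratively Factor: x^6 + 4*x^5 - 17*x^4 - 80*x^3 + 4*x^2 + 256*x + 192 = (x - 4)*(x^5 + 8*x^4 + 15*x^3 - 20*x^2 - 76*x - 48) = (x - 4)*(x + 4)*(x^4 + 4*x^3 - x^2 - 16*x - 12) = (x - 4)*(x + 2)*(x + 4)*(x^3 + 2*x^2 - 5*x - 6) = (x - 4)*(x - 2)*(x + 2)*(x + 4)*(x^2 + 4*x + 3) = (x - 4)*(x - 2)*(x + 1)*(x + 2)*(x + 4)*(x + 3)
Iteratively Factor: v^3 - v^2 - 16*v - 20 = (v - 5)*(v^2 + 4*v + 4) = (v - 5)*(v + 2)*(v + 2)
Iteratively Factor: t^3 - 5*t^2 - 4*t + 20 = (t + 2)*(t^2 - 7*t + 10) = (t - 2)*(t + 2)*(t - 5)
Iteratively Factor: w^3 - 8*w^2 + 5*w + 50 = (w - 5)*(w^2 - 3*w - 10) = (w - 5)^2*(w + 2)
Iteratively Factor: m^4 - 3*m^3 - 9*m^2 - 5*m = (m - 5)*(m^3 + 2*m^2 + m) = (m - 5)*(m + 1)*(m^2 + m) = m*(m - 5)*(m + 1)*(m + 1)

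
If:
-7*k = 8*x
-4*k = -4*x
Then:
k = 0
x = 0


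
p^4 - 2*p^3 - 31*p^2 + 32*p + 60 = (p - 6)*(p - 2)*(p + 1)*(p + 5)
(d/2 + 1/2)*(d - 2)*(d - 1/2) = d^3/2 - 3*d^2/4 - 3*d/4 + 1/2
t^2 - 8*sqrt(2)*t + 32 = (t - 4*sqrt(2))^2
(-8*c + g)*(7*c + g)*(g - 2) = -56*c^2*g + 112*c^2 - c*g^2 + 2*c*g + g^3 - 2*g^2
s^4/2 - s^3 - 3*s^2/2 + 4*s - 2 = (s/2 + 1)*(s - 2)*(s - 1)^2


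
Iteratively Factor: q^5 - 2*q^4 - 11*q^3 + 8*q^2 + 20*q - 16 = (q - 4)*(q^4 + 2*q^3 - 3*q^2 - 4*q + 4) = (q - 4)*(q - 1)*(q^3 + 3*q^2 - 4) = (q - 4)*(q - 1)*(q + 2)*(q^2 + q - 2) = (q - 4)*(q - 1)*(q + 2)^2*(q - 1)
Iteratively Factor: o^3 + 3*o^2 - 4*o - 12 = (o - 2)*(o^2 + 5*o + 6) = (o - 2)*(o + 2)*(o + 3)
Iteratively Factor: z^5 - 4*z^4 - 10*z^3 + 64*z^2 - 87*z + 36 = (z - 3)*(z^4 - z^3 - 13*z^2 + 25*z - 12) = (z - 3)*(z - 1)*(z^3 - 13*z + 12) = (z - 3)*(z - 1)^2*(z^2 + z - 12) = (z - 3)*(z - 1)^2*(z + 4)*(z - 3)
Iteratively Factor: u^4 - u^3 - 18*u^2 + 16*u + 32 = (u - 4)*(u^3 + 3*u^2 - 6*u - 8) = (u - 4)*(u + 1)*(u^2 + 2*u - 8) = (u - 4)*(u + 1)*(u + 4)*(u - 2)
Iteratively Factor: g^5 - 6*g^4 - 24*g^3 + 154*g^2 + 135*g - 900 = (g + 3)*(g^4 - 9*g^3 + 3*g^2 + 145*g - 300) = (g - 5)*(g + 3)*(g^3 - 4*g^2 - 17*g + 60) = (g - 5)*(g + 3)*(g + 4)*(g^2 - 8*g + 15) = (g - 5)*(g - 3)*(g + 3)*(g + 4)*(g - 5)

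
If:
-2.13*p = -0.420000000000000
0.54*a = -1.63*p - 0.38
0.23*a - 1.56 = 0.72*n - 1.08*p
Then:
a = -1.30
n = -2.29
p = 0.20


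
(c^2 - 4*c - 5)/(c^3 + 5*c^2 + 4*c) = (c - 5)/(c*(c + 4))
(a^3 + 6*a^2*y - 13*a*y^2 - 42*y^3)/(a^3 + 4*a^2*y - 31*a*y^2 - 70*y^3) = (-a + 3*y)/(-a + 5*y)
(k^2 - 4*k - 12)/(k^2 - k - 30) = (k + 2)/(k + 5)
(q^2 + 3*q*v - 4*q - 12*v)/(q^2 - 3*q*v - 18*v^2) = (q - 4)/(q - 6*v)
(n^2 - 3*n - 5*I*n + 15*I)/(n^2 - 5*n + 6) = (n - 5*I)/(n - 2)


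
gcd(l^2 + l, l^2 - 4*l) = l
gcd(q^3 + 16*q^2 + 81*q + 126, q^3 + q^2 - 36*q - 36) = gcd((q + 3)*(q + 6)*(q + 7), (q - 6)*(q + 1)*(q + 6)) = q + 6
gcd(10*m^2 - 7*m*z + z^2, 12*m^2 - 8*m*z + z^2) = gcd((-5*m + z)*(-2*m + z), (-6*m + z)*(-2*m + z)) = -2*m + z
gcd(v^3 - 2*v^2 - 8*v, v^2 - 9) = 1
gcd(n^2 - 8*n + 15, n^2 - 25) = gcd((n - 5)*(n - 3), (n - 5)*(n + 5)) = n - 5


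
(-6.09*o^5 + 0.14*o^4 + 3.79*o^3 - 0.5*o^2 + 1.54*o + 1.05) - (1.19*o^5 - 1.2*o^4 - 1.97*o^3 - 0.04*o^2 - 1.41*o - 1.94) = -7.28*o^5 + 1.34*o^4 + 5.76*o^3 - 0.46*o^2 + 2.95*o + 2.99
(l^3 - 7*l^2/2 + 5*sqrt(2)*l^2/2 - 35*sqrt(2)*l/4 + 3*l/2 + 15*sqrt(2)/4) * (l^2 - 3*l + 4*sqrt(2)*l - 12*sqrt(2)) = l^5 - 13*l^4/2 + 13*sqrt(2)*l^4/2 - 169*sqrt(2)*l^3/4 + 32*l^3 - 269*l^2/2 + 78*sqrt(2)*l^2 - 117*sqrt(2)*l/4 + 240*l - 90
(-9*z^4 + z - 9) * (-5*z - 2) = 45*z^5 + 18*z^4 - 5*z^2 + 43*z + 18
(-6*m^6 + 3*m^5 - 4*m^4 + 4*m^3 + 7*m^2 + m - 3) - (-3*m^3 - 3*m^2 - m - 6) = -6*m^6 + 3*m^5 - 4*m^4 + 7*m^3 + 10*m^2 + 2*m + 3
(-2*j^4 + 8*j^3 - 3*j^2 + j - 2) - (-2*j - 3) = -2*j^4 + 8*j^3 - 3*j^2 + 3*j + 1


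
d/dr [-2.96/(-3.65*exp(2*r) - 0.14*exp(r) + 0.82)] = (-21.608*exp(r) - 0.4144)*exp(r)/(3.65*exp(2*r) + 0.14*exp(r) - 0.82)^2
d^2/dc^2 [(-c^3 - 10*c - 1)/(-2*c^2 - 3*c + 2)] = 2*(53*c^3 - 6*c^2 + 150*c + 73)/(8*c^6 + 36*c^5 + 30*c^4 - 45*c^3 - 30*c^2 + 36*c - 8)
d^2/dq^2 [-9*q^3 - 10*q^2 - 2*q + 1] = -54*q - 20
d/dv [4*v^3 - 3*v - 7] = 12*v^2 - 3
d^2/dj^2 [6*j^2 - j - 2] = 12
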